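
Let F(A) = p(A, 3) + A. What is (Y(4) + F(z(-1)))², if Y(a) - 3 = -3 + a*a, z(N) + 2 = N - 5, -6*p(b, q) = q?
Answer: 225/4 ≈ 56.250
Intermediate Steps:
p(b, q) = -q/6
z(N) = -7 + N (z(N) = -2 + (N - 5) = -2 + (-5 + N) = -7 + N)
F(A) = -½ + A (F(A) = -⅙*3 + A = -½ + A)
Y(a) = a² (Y(a) = 3 + (-3 + a*a) = 3 + (-3 + a²) = a²)
(Y(4) + F(z(-1)))² = (4² + (-½ + (-7 - 1)))² = (16 + (-½ - 8))² = (16 - 17/2)² = (15/2)² = 225/4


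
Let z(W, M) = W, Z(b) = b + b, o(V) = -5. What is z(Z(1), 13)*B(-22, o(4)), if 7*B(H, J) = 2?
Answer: 4/7 ≈ 0.57143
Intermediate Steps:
Z(b) = 2*b
B(H, J) = 2/7 (B(H, J) = (⅐)*2 = 2/7)
z(Z(1), 13)*B(-22, o(4)) = (2*1)*(2/7) = 2*(2/7) = 4/7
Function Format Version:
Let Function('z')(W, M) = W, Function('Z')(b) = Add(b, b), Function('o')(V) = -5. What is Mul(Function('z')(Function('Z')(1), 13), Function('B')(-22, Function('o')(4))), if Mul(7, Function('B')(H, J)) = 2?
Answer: Rational(4, 7) ≈ 0.57143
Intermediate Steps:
Function('Z')(b) = Mul(2, b)
Function('B')(H, J) = Rational(2, 7) (Function('B')(H, J) = Mul(Rational(1, 7), 2) = Rational(2, 7))
Mul(Function('z')(Function('Z')(1), 13), Function('B')(-22, Function('o')(4))) = Mul(Mul(2, 1), Rational(2, 7)) = Mul(2, Rational(2, 7)) = Rational(4, 7)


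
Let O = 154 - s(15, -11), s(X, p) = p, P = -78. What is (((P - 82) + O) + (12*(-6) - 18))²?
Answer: 7225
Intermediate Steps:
O = 165 (O = 154 - 1*(-11) = 154 + 11 = 165)
(((P - 82) + O) + (12*(-6) - 18))² = (((-78 - 82) + 165) + (12*(-6) - 18))² = ((-160 + 165) + (-72 - 18))² = (5 - 90)² = (-85)² = 7225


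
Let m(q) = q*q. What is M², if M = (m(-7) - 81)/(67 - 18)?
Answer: 1024/2401 ≈ 0.42649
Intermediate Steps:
m(q) = q²
M = -32/49 (M = ((-7)² - 81)/(67 - 18) = (49 - 81)/49 = -32*1/49 = -32/49 ≈ -0.65306)
M² = (-32/49)² = 1024/2401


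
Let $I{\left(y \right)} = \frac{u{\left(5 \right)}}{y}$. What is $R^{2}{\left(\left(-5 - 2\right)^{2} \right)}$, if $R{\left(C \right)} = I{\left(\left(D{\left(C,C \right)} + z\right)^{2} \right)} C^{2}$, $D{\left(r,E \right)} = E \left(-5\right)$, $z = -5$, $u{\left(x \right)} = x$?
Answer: $\frac{5764801}{156250000} \approx 0.036895$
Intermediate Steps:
$D{\left(r,E \right)} = - 5 E$
$I{\left(y \right)} = \frac{5}{y}$
$R{\left(C \right)} = \frac{5 C^{2}}{\left(-5 - 5 C\right)^{2}}$ ($R{\left(C \right)} = \frac{5}{\left(- 5 C - 5\right)^{2}} C^{2} = \frac{5}{\left(-5 - 5 C\right)^{2}} C^{2} = \frac{5 C^{2}}{\left(-5 - 5 C\right)^{2}}$)
$R^{2}{\left(\left(-5 - 2\right)^{2} \right)} = \left(\frac{\left(\left(-5 - 2\right)^{2}\right)^{2}}{5 \left(1 + \left(-5 - 2\right)^{2}\right)^{2}}\right)^{2} = \left(\frac{\left(\left(-7\right)^{2}\right)^{2}}{5 \left(1 + \left(-7\right)^{2}\right)^{2}}\right)^{2} = \left(\frac{49^{2}}{5 \left(1 + 49\right)^{2}}\right)^{2} = \left(\frac{1}{5} \cdot 2401 \cdot \frac{1}{2500}\right)^{2} = \left(\frac{2401}{12500}\right)^{2} = \frac{5764801}{156250000}$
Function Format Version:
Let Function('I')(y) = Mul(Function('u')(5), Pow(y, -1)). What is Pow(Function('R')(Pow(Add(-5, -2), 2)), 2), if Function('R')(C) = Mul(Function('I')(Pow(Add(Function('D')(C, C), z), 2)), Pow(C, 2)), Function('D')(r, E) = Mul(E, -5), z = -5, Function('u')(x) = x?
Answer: Rational(5764801, 156250000) ≈ 0.036895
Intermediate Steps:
Function('D')(r, E) = Mul(-5, E)
Function('I')(y) = Mul(5, Pow(y, -1))
Function('R')(C) = Mul(5, Pow(C, 2), Pow(Add(-5, Mul(-5, C)), -2)) (Function('R')(C) = Mul(Mul(5, Pow(Pow(Add(Mul(-5, C), -5), 2), -1)), Pow(C, 2)) = Mul(Mul(5, Pow(Pow(Add(-5, Mul(-5, C)), 2), -1)), Pow(C, 2)) = Mul(Mul(5, Pow(Add(-5, Mul(-5, C)), -2)), Pow(C, 2)) = Mul(5, Pow(C, 2), Pow(Add(-5, Mul(-5, C)), -2)))
Pow(Function('R')(Pow(Add(-5, -2), 2)), 2) = Pow(Mul(Rational(1, 5), Pow(Pow(Add(-5, -2), 2), 2), Pow(Add(1, Pow(Add(-5, -2), 2)), -2)), 2) = Pow(Mul(Rational(1, 5), Pow(Pow(-7, 2), 2), Pow(Add(1, Pow(-7, 2)), -2)), 2) = Pow(Mul(Rational(1, 5), Pow(49, 2), Pow(Add(1, 49), -2)), 2) = Pow(Mul(Rational(1, 5), 2401, Pow(50, -2)), 2) = Pow(Mul(Rational(1, 5), 2401, Rational(1, 2500)), 2) = Pow(Rational(2401, 12500), 2) = Rational(5764801, 156250000)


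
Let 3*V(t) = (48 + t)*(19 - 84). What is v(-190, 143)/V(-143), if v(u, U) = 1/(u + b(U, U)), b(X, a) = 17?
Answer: -3/1068275 ≈ -2.8083e-6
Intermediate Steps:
V(t) = -1040 - 65*t/3 (V(t) = ((48 + t)*(19 - 84))/3 = ((48 + t)*(-65))/3 = (-3120 - 65*t)/3 = -1040 - 65*t/3)
v(u, U) = 1/(17 + u) (v(u, U) = 1/(u + 17) = 1/(17 + u))
v(-190, 143)/V(-143) = 1/((17 - 190)*(-1040 - 65/3*(-143))) = 1/((-173)*(-1040 + 9295/3)) = -1/(173*6175/3) = -1/173*3/6175 = -3/1068275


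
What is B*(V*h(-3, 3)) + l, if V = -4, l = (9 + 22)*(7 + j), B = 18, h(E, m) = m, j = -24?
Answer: -743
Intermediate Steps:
l = -527 (l = (9 + 22)*(7 - 24) = 31*(-17) = -527)
B*(V*h(-3, 3)) + l = 18*(-4*3) - 527 = 18*(-12) - 527 = -216 - 527 = -743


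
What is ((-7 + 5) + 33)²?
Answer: 961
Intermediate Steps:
((-7 + 5) + 33)² = (-2 + 33)² = 31² = 961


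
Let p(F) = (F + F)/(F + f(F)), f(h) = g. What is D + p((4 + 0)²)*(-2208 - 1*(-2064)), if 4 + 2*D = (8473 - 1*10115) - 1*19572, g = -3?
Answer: -142525/13 ≈ -10963.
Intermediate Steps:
f(h) = -3
p(F) = 2*F/(-3 + F) (p(F) = (F + F)/(F - 3) = (2*F)/(-3 + F) = 2*F/(-3 + F))
D = -10609 (D = -2 + ((8473 - 1*10115) - 1*19572)/2 = -2 + ((8473 - 10115) - 19572)/2 = -2 + (-1642 - 19572)/2 = -2 + (½)*(-21214) = -2 - 10607 = -10609)
D + p((4 + 0)²)*(-2208 - 1*(-2064)) = -10609 + (2*(4 + 0)²/(-3 + (4 + 0)²))*(-2208 - 1*(-2064)) = -10609 + (2*4²/(-3 + 4²))*(-2208 + 2064) = -10609 + (2*16/(-3 + 16))*(-144) = -10609 + (2*16/13)*(-144) = -10609 + (2*16*(1/13))*(-144) = -10609 + (32/13)*(-144) = -10609 - 4608/13 = -142525/13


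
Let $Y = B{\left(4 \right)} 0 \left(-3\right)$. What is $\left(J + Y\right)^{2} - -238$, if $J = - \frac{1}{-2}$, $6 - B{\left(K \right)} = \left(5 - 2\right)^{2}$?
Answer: $\frac{953}{4} \approx 238.25$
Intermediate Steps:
$B{\left(K \right)} = -3$ ($B{\left(K \right)} = 6 - \left(5 - 2\right)^{2} = 6 - 3^{2} = 6 - 9 = -3$)
$J = \frac{1}{2}$ ($J = \left(-1\right) \left(- \frac{1}{2}\right) = \frac{1}{2} \approx 0.5$)
$Y = 0$ ($Y = \left(-3\right) 0 \left(-3\right) = 0 \left(-3\right) = 0$)
$\left(J + Y\right)^{2} - -238 = \left(\frac{1}{2} + 0\right)^{2} - -238 = \left(\frac{1}{2}\right)^{2} + 238 = \frac{1}{4} + 238 = \frac{953}{4}$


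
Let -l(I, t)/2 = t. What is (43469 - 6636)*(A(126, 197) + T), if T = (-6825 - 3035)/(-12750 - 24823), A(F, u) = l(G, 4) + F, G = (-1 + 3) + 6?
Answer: 163666477842/37573 ≈ 4.3560e+6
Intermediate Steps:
G = 8 (G = 2 + 6 = 8)
l(I, t) = -2*t
A(F, u) = -8 + F (A(F, u) = -2*4 + F = -8 + F)
T = 9860/37573 (T = -9860/(-37573) = -9860*(-1/37573) = 9860/37573 ≈ 0.26242)
(43469 - 6636)*(A(126, 197) + T) = (43469 - 6636)*((-8 + 126) + 9860/37573) = 36833*(118 + 9860/37573) = 36833*(4443474/37573) = 163666477842/37573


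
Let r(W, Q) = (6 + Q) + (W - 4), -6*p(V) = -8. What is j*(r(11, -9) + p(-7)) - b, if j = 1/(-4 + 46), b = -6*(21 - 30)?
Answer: -3394/63 ≈ -53.873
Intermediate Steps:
p(V) = 4/3 (p(V) = -⅙*(-8) = 4/3)
b = 54 (b = -6*(-9) = 54)
r(W, Q) = 2 + Q + W (r(W, Q) = (6 + Q) + (-4 + W) = 2 + Q + W)
j = 1/42 ≈ 0.023810
j*(r(11, -9) + p(-7)) - b = ((2 - 9 + 11) + 4/3)/42 - 1*54 = (4 + 4/3)/42 - 54 = (1/42)*(16/3) - 54 = 8/63 - 54 = -3394/63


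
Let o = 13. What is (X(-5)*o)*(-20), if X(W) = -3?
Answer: 780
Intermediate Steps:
(X(-5)*o)*(-20) = -3*13*(-20) = -39*(-20) = 780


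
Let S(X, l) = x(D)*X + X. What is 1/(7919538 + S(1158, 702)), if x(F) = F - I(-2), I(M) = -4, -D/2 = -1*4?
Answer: 1/7934592 ≈ 1.2603e-7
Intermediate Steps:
D = 8 (D = -(-2)*4 = -2*(-4) = 8)
x(F) = 4 + F (x(F) = F - 1*(-4) = F + 4 = 4 + F)
S(X, l) = 13*X (S(X, l) = (4 + 8)*X + X = 12*X + X = 13*X)
1/(7919538 + S(1158, 702)) = 1/(7919538 + 13*1158) = 1/(7919538 + 15054) = 1/7934592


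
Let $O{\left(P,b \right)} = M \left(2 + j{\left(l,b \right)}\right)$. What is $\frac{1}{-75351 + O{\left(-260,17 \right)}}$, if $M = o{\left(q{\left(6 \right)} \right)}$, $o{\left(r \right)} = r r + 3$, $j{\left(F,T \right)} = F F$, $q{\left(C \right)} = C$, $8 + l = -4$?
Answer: $- \frac{1}{69657} \approx -1.4356 \cdot 10^{-5}$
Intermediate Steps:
$l = -12$ ($l = -8 - 4 = -12$)
$j{\left(F,T \right)} = F^{2}$
$o{\left(r \right)} = 3 + r^{2}$ ($o{\left(r \right)} = r^{2} + 3 = 3 + r^{2}$)
$M = 39$ ($M = 3 + 6^{2} = 3 + 36 = 39$)
$O{\left(P,b \right)} = 5694$ ($O{\left(P,b \right)} = 39 \left(2 + \left(-12\right)^{2}\right) = 39 \left(2 + 144\right) = 39 \cdot 146 = 5694$)
$\frac{1}{-75351 + O{\left(-260,17 \right)}} = \frac{1}{-75351 + 5694} = \frac{1}{-69657} = - \frac{1}{69657}$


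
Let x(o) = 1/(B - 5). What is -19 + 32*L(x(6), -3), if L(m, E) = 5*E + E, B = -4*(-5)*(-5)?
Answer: -595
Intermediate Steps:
B = -100 (B = 20*(-5) = -100)
x(o) = -1/105 (x(o) = 1/(-100 - 5) = 1/(-105) = -1/105)
L(m, E) = 6*E
-19 + 32*L(x(6), -3) = -19 + 32*(6*(-3)) = -19 + 32*(-18) = -19 - 576 = -595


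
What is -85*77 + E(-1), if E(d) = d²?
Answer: -6544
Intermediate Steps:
-85*77 + E(-1) = -85*77 + (-1)² = -6545 + 1 = -6544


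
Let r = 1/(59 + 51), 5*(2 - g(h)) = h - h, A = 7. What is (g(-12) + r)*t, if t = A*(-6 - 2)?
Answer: -6188/55 ≈ -112.51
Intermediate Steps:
g(h) = 2 (g(h) = 2 - (h - h)/5 = 2 - 1/5*0 = 2 + 0 = 2)
r = 1/110 ≈ 0.0090909
t = -56 (t = 7*(-6 - 2) = 7*(-8) = -56)
(g(-12) + r)*t = (2 + 1/110)*(-56) = (221/110)*(-56) = -6188/55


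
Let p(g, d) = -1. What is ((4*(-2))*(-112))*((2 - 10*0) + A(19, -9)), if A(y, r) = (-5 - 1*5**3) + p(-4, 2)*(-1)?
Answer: -113792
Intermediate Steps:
A(y, r) = -129 (A(y, r) = (-5 - 1*5**3) - 1*(-1) = (-5 - 1*125) + 1 = (-5 - 125) + 1 = -130 + 1 = -129)
((4*(-2))*(-112))*((2 - 10*0) + A(19, -9)) = ((4*(-2))*(-112))*((2 - 10*0) - 129) = (-8*(-112))*((2 + 0) - 129) = 896*(2 - 129) = 896*(-127) = -113792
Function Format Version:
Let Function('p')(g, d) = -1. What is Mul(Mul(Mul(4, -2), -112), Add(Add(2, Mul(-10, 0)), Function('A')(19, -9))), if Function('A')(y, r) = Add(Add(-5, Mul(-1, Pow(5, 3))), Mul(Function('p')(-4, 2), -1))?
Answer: -113792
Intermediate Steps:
Function('A')(y, r) = -129 (Function('A')(y, r) = Add(Add(-5, Mul(-1, Pow(5, 3))), Mul(-1, -1)) = Add(Add(-5, Mul(-1, 125)), 1) = Add(Add(-5, -125), 1) = Add(-130, 1) = -129)
Mul(Mul(Mul(4, -2), -112), Add(Add(2, Mul(-10, 0)), Function('A')(19, -9))) = Mul(Mul(Mul(4, -2), -112), Add(Add(2, Mul(-10, 0)), -129)) = Mul(Mul(-8, -112), Add(Add(2, 0), -129)) = Mul(896, Add(2, -129)) = Mul(896, -127) = -113792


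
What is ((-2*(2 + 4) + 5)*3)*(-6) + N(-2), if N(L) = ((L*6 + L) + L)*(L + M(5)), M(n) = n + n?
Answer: -2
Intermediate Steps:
M(n) = 2*n
N(L) = 8*L*(10 + L) (N(L) = ((L*6 + L) + L)*(L + 2*5) = ((6*L + L) + L)*(L + 10) = (7*L + L)*(10 + L) = (8*L)*(10 + L) = 8*L*(10 + L))
((-2*(2 + 4) + 5)*3)*(-6) + N(-2) = ((-2*(2 + 4) + 5)*3)*(-6) + 8*(-2)*(10 - 2) = ((-2*6 + 5)*3)*(-6) + 8*(-2)*8 = ((-12 + 5)*3)*(-6) - 128 = -7*3*(-6) - 128 = -21*(-6) - 128 = 126 - 128 = -2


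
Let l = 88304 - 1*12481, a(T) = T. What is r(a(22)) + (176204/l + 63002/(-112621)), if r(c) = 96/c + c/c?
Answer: 60868766665/8539262083 ≈ 7.1281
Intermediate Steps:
l = 75823 (l = 88304 - 12481 = 75823)
r(c) = 1 + 96/c (r(c) = 96/c + 1 = 1 + 96/c)
r(a(22)) + (176204/l + 63002/(-112621)) = (96 + 22)/22 + (176204/75823 + 63002/(-112621)) = (1/22)*118 + (176204*(1/75823) + 63002*(-1/112621)) = 59/11 + (176204/75823 - 63002/112621) = 59/11 + 15067270038/8539262083 = 60868766665/8539262083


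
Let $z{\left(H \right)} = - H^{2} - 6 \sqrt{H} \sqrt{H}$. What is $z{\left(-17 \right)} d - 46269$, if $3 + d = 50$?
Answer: $-1431735$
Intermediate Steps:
$d = 47$ ($d = -3 + 50 = 47$)
$z{\left(H \right)} = 6 H^{3}$ ($z{\left(H \right)} = - H^{2} \left(- 6 H\right) = 6 H^{3}$)
$z{\left(-17 \right)} d - 46269 = 6 \left(-17\right)^{3} \cdot 47 - 46269 = 6 \left(-4913\right) 47 - 46269 = \left(-29478\right) 47 - 46269 = -1385466 - 46269 = -1431735$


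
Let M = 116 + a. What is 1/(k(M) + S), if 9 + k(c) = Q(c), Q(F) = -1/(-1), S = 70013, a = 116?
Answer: 1/70005 ≈ 1.4285e-5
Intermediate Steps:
M = 232 (M = 116 + 116 = 232)
Q(F) = 1 (Q(F) = -1*(-1) = 1)
k(c) = -8 (k(c) = -9 + 1 = -8)
1/(k(M) + S) = 1/(-8 + 70013) = 1/70005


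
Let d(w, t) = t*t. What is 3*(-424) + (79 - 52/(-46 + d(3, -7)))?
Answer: -3631/3 ≈ -1210.3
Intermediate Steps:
d(w, t) = t²
3*(-424) + (79 - 52/(-46 + d(3, -7))) = 3*(-424) + (79 - 52/(-46 + (-7)²)) = -1272 + (79 - 52/(-46 + 49)) = -1272 + (79 - 52/3) = -1272 + 185/3 = -3631/3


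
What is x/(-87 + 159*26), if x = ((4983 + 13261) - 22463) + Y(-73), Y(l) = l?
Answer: -4292/4047 ≈ -1.0605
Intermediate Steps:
x = -4292 (x = ((4983 + 13261) - 22463) - 73 = (18244 - 22463) - 73 = -4219 - 73 = -4292)
x/(-87 + 159*26) = -4292/(-87 + 159*26) = -4292/(-87 + 4134) = -4292/4047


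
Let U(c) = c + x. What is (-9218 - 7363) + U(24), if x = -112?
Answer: -16669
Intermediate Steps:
U(c) = -112 + c (U(c) = c - 112 = -112 + c)
(-9218 - 7363) + U(24) = (-9218 - 7363) + (-112 + 24) = -16581 - 88 = -16669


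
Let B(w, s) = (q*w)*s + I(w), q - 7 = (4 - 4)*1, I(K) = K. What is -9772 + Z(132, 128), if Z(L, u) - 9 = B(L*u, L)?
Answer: 15619037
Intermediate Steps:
q = 7 (q = 7 + (4 - 4)*1 = 7 + 0*1 = 7 + 0 = 7)
B(w, s) = w + 7*s*w (B(w, s) = (7*w)*s + w = 7*s*w + w = w + 7*s*w)
Z(L, u) = 9 + L*u*(1 + 7*L) (Z(L, u) = 9 + (L*u)*(1 + 7*L) = 9 + L*u*(1 + 7*L))
-9772 + Z(132, 128) = -9772 + (9 + 132*128 + 7*128*132**2) = -9772 + (9 + 16896 + 7*128*17424) = -9772 + (9 + 16896 + 15611904) = -9772 + 15628809 = 15619037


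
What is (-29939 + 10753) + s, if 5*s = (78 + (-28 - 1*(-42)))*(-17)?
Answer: -97494/5 ≈ -19499.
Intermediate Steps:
s = -1564/5 (s = ((78 + (-28 - 1*(-42)))*(-17))/5 = ((78 + (-28 + 42))*(-17))/5 = ((78 + 14)*(-17))/5 = (92*(-17))/5 = (⅕)*(-1564) = -1564/5 ≈ -312.80)
(-29939 + 10753) + s = (-29939 + 10753) - 1564/5 = -19186 - 1564/5 = -97494/5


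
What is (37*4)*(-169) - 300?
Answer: -25312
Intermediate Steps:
(37*4)*(-169) - 300 = 148*(-169) - 300 = -25012 - 300 = -25312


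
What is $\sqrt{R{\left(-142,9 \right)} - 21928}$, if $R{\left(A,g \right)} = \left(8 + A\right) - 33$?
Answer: $3 i \sqrt{2455} \approx 148.64 i$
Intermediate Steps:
$R{\left(A,g \right)} = -25 + A$
$\sqrt{R{\left(-142,9 \right)} - 21928} = \sqrt{\left(-25 - 142\right) - 21928} = \sqrt{-167 - 21928} = \sqrt{-22095} = 3 i \sqrt{2455}$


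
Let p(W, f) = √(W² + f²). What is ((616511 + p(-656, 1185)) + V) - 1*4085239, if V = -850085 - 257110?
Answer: -4575923 + √1834561 ≈ -4.5746e+6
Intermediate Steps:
V = -1107195
((616511 + p(-656, 1185)) + V) - 1*4085239 = ((616511 + √((-656)² + 1185²)) - 1107195) - 1*4085239 = ((616511 + √(430336 + 1404225)) - 1107195) - 4085239 = ((616511 + √1834561) - 1107195) - 4085239 = (-490684 + √1834561) - 4085239 = -4575923 + √1834561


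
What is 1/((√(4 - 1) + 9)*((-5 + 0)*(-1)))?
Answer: 3/130 - √3/390 ≈ 0.018636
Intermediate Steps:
1/((√(4 - 1) + 9)*((-5 + 0)*(-1))) = 1/((√3 + 9)*(-5*(-1))) = 1/((9 + √3)*5) = 1/(45 + 5*√3)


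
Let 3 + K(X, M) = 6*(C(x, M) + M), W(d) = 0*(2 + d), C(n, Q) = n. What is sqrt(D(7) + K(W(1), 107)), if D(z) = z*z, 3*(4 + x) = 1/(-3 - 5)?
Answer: 3*sqrt(295)/2 ≈ 25.763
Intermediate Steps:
x = -97/24 (x = -4 + 1/(3*(-3 - 5)) = -4 + (1/3)/(-8) = -4 + (1/3)*(-1/8) = -4 - 1/24 = -97/24 ≈ -4.0417)
W(d) = 0
D(z) = z**2
K(X, M) = -109/4 + 6*M (K(X, M) = -3 + 6*(-97/24 + M) = -3 + (-97/4 + 6*M) = -109/4 + 6*M)
sqrt(D(7) + K(W(1), 107)) = sqrt(7**2 + (-109/4 + 6*107)) = sqrt(49 + (-109/4 + 642)) = sqrt(49 + 2459/4) = sqrt(2655/4) = 3*sqrt(295)/2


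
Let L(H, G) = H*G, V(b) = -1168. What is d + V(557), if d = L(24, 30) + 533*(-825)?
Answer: -440173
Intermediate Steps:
L(H, G) = G*H
d = -439005 (d = 30*24 + 533*(-825) = 720 - 439725 = -439005)
d + V(557) = -439005 - 1168 = -440173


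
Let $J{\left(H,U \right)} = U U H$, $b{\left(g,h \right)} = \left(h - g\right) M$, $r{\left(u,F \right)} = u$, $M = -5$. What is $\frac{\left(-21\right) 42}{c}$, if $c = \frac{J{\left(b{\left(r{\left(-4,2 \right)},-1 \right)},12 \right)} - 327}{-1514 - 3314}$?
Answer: $- \frac{1419432}{829} \approx -1712.2$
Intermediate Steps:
$b{\left(g,h \right)} = - 5 h + 5 g$ ($b{\left(g,h \right)} = \left(h - g\right) \left(-5\right) = - 5 h + 5 g$)
$J{\left(H,U \right)} = H U^{2}$ ($J{\left(H,U \right)} = U^{2} H = H U^{2}$)
$c = \frac{2487}{4828}$ ($c = \frac{\left(\left(-5\right) \left(-1\right) + 5 \left(-4\right)\right) 12^{2} - 327}{-1514 - 3314} = \frac{\left(5 - 20\right) 144 - 327}{-4828} = \left(\left(-15\right) 144 - 327\right) \left(- \frac{1}{4828}\right) = \left(-2160 - 327\right) \left(- \frac{1}{4828}\right) = \left(-2487\right) \left(- \frac{1}{4828}\right) = \frac{2487}{4828} \approx 0.51512$)
$\frac{\left(-21\right) 42}{c} = \frac{\left(-21\right) 42}{\frac{2487}{4828}} = \left(-882\right) \frac{4828}{2487} = - \frac{1419432}{829}$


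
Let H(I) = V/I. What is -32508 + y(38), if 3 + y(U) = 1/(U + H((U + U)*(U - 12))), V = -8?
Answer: -305115488/9385 ≈ -32511.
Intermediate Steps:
H(I) = -8/I
y(U) = -3 + 1/(U - 4/(U*(-12 + U))) (y(U) = -3 + 1/(U - 8*1/((U - 12)*(U + U))) = -3 + 1/(U - 8*1/(2*U*(-12 + U))) = -3 + 1/(U - 4/(U*(-12 + U))))
-32508 + y(38) = -32508 + (12 - 1*38*(-1 + 3*38)*(-12 + 38))/(-4 + 38²*(-12 + 38)) = -32508 + (12 - 1*38*(-1 + 114)*26)/(-4 + 1444*26) = -32508 + (12 - 1*38*113*26)/(-4 + 37544) = -32508 + (12 - 111644)/37540 = -32508 + (1/37540)*(-111632) = -32508 - 27908/9385 = -305115488/9385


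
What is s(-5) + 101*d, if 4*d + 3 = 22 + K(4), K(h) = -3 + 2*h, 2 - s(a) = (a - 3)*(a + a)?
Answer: 528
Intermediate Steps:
s(a) = 2 - 2*a*(-3 + a) (s(a) = 2 - (a - 3)*(a + a) = 2 - (-3 + a)*2*a = 2 - 2*a*(-3 + a))
d = 6 (d = -¾ + (22 + (-3 + 2*4))/4 = -¾ + (22 + (-3 + 8))/4 = -¾ + (22 + 5)/4 = -¾ + (¼)*27 = -¾ + 27/4 = 6)
s(-5) + 101*d = (2 - 2*(-5)² + 6*(-5)) + 101*6 = (2 - 2*25 - 30) + 606 = (2 - 50 - 30) + 606 = -78 + 606 = 528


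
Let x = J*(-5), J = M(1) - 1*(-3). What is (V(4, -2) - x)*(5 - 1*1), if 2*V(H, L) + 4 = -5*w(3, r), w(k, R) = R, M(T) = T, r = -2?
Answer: 92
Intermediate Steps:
V(H, L) = 3 (V(H, L) = -2 + (-5*(-2))/2 = -2 + (½)*10 = -2 + 5 = 3)
J = 4 (J = 1 - 1*(-3) = 1 + 3 = 4)
x = -20 (x = 4*(-5) = -20)
(V(4, -2) - x)*(5 - 1*1) = (3 - 1*(-20))*(5 - 1*1) = (3 + 20)*(5 - 1) = 23*4 = 92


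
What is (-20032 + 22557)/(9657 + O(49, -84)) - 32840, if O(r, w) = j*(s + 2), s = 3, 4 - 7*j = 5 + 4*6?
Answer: -2215828485/67474 ≈ -32840.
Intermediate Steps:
j = -25/7 (j = 4/7 - (5 + 4*6)/7 = 4/7 - (5 + 24)/7 = 4/7 - 1/7*29 = 4/7 - 29/7 = -25/7 ≈ -3.5714)
O(r, w) = -125/7 (O(r, w) = -25*(3 + 2)/7 = -25/7*5 = -125/7)
(-20032 + 22557)/(9657 + O(49, -84)) - 32840 = (-20032 + 22557)/(9657 - 125/7) - 32840 = 2525/(67474/7) - 32840 = 2525*(7/67474) - 32840 = 17675/67474 - 32840 = -2215828485/67474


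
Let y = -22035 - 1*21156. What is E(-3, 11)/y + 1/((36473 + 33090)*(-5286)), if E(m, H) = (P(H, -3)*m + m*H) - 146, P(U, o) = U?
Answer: 25984826875/5293921129146 ≈ 0.0049084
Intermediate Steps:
y = -43191 (y = -22035 - 21156 = -43191)
E(m, H) = -146 + 2*H*m (E(m, H) = (H*m + m*H) - 146 = (H*m + H*m) - 146 = 2*H*m - 146 = -146 + 2*H*m)
E(-3, 11)/y + 1/((36473 + 33090)*(-5286)) = (-146 + 2*11*(-3))/(-43191) + 1/((36473 + 33090)*(-5286)) = (-146 - 66)*(-1/43191) - 1/5286/69563 = -212*(-1/43191) + (1/69563)*(-1/5286) = 212/43191 - 1/367710018 = 25984826875/5293921129146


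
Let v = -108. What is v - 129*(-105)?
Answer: 13437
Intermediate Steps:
v - 129*(-105) = -108 - 129*(-105) = -108 + 13545 = 13437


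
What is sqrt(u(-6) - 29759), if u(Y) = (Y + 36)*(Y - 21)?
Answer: I*sqrt(30569) ≈ 174.84*I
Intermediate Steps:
u(Y) = (-21 + Y)*(36 + Y) (u(Y) = (36 + Y)*(-21 + Y) = (-21 + Y)*(36 + Y))
sqrt(u(-6) - 29759) = sqrt((-756 + (-6)**2 + 15*(-6)) - 29759) = sqrt((-756 + 36 - 90) - 29759) = sqrt(-810 - 29759) = sqrt(-30569) = I*sqrt(30569)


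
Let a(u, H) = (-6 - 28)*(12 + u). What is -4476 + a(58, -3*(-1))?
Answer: -6856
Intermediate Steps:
a(u, H) = -408 - 34*u (a(u, H) = -34*(12 + u) = -408 - 34*u)
-4476 + a(58, -3*(-1)) = -4476 + (-408 - 34*58) = -4476 + (-408 - 1972) = -4476 - 2380 = -6856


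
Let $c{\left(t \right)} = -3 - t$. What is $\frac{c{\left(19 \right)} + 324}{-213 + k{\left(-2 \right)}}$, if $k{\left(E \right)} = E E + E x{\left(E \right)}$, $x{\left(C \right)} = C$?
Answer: $- \frac{302}{205} \approx -1.4732$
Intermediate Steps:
$k{\left(E \right)} = 2 E^{2}$ ($k{\left(E \right)} = E E + E E = E^{2} + E^{2} = 2 E^{2}$)
$\frac{c{\left(19 \right)} + 324}{-213 + k{\left(-2 \right)}} = \frac{\left(-3 - 19\right) + 324}{-213 + 2 \left(-2\right)^{2}} = \frac{\left(-3 - 19\right) + 324}{-213 + 2 \cdot 4} = \frac{-22 + 324}{-213 + 8} = \frac{302}{-205} = 302 \left(- \frac{1}{205}\right) = - \frac{302}{205}$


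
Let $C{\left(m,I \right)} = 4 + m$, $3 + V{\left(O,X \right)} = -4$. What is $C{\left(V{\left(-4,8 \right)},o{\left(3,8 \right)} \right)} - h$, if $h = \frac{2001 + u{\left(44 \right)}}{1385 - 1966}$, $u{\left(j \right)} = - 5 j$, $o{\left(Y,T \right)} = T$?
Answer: $\frac{38}{581} \approx 0.065404$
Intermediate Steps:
$V{\left(O,X \right)} = -7$ ($V{\left(O,X \right)} = -3 - 4 = -7$)
$h = - \frac{1781}{581}$ ($h = \frac{2001 - 220}{1385 - 1966} = \frac{2001 - 220}{-581} = 1781 \left(- \frac{1}{581}\right) = - \frac{1781}{581} \approx -3.0654$)
$C{\left(V{\left(-4,8 \right)},o{\left(3,8 \right)} \right)} - h = \left(4 - 7\right) - - \frac{1781}{581} = -3 + \frac{1781}{581} = \frac{38}{581}$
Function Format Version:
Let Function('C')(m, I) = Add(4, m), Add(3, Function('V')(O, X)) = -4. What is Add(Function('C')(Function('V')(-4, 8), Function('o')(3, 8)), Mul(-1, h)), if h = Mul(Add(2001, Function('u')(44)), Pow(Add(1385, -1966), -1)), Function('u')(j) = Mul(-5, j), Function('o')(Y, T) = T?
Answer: Rational(38, 581) ≈ 0.065404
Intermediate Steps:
Function('V')(O, X) = -7 (Function('V')(O, X) = Add(-3, -4) = -7)
h = Rational(-1781, 581) (h = Mul(Add(2001, Mul(-5, 44)), Pow(Add(1385, -1966), -1)) = Mul(Add(2001, -220), Pow(-581, -1)) = Mul(1781, Rational(-1, 581)) = Rational(-1781, 581) ≈ -3.0654)
Add(Function('C')(Function('V')(-4, 8), Function('o')(3, 8)), Mul(-1, h)) = Add(Add(4, -7), Mul(-1, Rational(-1781, 581))) = Add(-3, Rational(1781, 581)) = Rational(38, 581)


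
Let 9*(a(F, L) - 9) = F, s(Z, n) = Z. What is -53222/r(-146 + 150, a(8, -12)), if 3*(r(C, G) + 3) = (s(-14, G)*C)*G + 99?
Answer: 718497/2087 ≈ 344.27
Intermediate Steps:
a(F, L) = 9 + F/9
r(C, G) = 30 - 14*C*G/3 (r(C, G) = -3 + ((-14*C)*G + 99)/3 = -3 + (-14*C*G + 99)/3 = -3 + (99 - 14*C*G)/3 = -3 + (33 - 14*C*G/3) = 30 - 14*C*G/3)
-53222/r(-146 + 150, a(8, -12)) = -53222/(30 - 14*(-146 + 150)*(9 + (1/9)*8)/3) = -53222/(30 - 14/3*4*(9 + 8/9)) = -53222/(30 - 14/3*4*89/9) = -53222/(30 - 4984/27) = -53222/(-4174/27) = -53222*(-27/4174) = 718497/2087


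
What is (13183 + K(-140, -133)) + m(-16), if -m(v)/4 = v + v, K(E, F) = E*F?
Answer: 31931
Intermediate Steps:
m(v) = -8*v (m(v) = -4*(v + v) = -8*v)
(13183 + K(-140, -133)) + m(-16) = (13183 - 140*(-133)) - 8*(-16) = (13183 + 18620) + 128 = 31803 + 128 = 31931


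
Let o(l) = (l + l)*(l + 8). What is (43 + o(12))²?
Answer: 273529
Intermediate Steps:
o(l) = 2*l*(8 + l) (o(l) = (2*l)*(8 + l) = 2*l*(8 + l))
(43 + o(12))² = (43 + 2*12*(8 + 12))² = (43 + 2*12*20)² = (43 + 480)² = 523² = 273529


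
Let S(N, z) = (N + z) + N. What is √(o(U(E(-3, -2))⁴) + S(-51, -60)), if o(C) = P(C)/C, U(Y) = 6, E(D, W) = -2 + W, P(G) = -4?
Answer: I*√52489/18 ≈ 12.728*I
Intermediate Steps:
S(N, z) = z + 2*N
o(C) = -4/C
√(o(U(E(-3, -2))⁴) + S(-51, -60)) = √(-4/(6⁴) + (-60 + 2*(-51))) = √(-4/1296 + (-60 - 102)) = √(-4*1/1296 - 162) = √(-1/324 - 162) = √(-52489/324) = I*√52489/18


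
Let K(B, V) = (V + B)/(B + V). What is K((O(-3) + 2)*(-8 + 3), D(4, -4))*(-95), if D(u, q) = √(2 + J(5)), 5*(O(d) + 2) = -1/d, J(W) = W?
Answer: -95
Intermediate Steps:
O(d) = -2 - 1/(5*d) (O(d) = -2 + (-1/d)/5 = -2 - 1/(5*d))
D(u, q) = √7 (D(u, q) = √(2 + 5) = √7)
K(B, V) = 1 (K(B, V) = (B + V)/(B + V) = 1)
K((O(-3) + 2)*(-8 + 3), D(4, -4))*(-95) = 1*(-95) = -95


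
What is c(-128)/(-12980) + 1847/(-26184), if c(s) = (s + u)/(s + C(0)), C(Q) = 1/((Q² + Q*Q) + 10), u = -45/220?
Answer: -4220753875/59770092426 ≈ -0.070616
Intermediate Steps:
u = -9/44 (u = -45*1/220 = -9/44 ≈ -0.20455)
C(Q) = 1/(10 + 2*Q²) (C(Q) = 1/((Q² + Q²) + 10) = 1/(2*Q² + 10) = 1/(10 + 2*Q²))
c(s) = (-9/44 + s)/(⅒ + s) (c(s) = (s - 9/44)/(s + 1/(2*(5 + 0²))) = (-9/44 + s)/(s + 1/(2*(5 + 0))) = (-9/44 + s)/(s + (½)/5) = (-9/44 + s)/(s + (½)*(⅕)) = (-9/44 + s)/(s + ⅒) = (-9/44 + s)/(⅒ + s))
c(-128)/(-12980) + 1847/(-26184) = (5*(-9 + 44*(-128))/(22*(1 + 10*(-128))))/(-12980) + 1847/(-26184) = (5*(-9 - 5632)/(22*(1 - 1280)))*(-1/12980) + 1847*(-1/26184) = ((5/22)*(-5641)/(-1279))*(-1/12980) - 1847/26184 = ((5/22)*(-1/1279)*(-5641))*(-1/12980) - 1847/26184 = (28205/28138)*(-1/12980) - 1847/26184 = -5641/73046248 - 1847/26184 = -4220753875/59770092426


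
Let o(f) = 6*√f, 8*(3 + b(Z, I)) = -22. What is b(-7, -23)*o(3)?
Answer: -69*√3/2 ≈ -59.756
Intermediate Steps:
b(Z, I) = -23/4 (b(Z, I) = -3 + (⅛)*(-22) = -3 - 11/4 = -23/4)
b(-7, -23)*o(3) = -69*√3/2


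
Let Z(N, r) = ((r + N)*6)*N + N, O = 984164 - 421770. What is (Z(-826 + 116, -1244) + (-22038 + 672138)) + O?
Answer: 9535824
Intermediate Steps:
O = 562394
Z(N, r) = N + N*(6*N + 6*r) (Z(N, r) = ((N + r)*6)*N + N = (6*N + 6*r)*N + N = N*(6*N + 6*r) + N = N + N*(6*N + 6*r))
(Z(-826 + 116, -1244) + (-22038 + 672138)) + O = ((-826 + 116)*(1 + 6*(-826 + 116) + 6*(-1244)) + (-22038 + 672138)) + 562394 = (-710*(1 + 6*(-710) - 7464) + 650100) + 562394 = (-710*(1 - 4260 - 7464) + 650100) + 562394 = (-710*(-11723) + 650100) + 562394 = (8323330 + 650100) + 562394 = 8973430 + 562394 = 9535824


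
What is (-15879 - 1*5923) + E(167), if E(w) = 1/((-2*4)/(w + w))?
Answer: -87375/4 ≈ -21844.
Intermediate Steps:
E(w) = -w/4 (E(w) = 1/(-8*1/(2*w)) = 1/(-4/w) = -w/4)
(-15879 - 1*5923) + E(167) = (-15879 - 1*5923) - 1/4*167 = (-15879 - 5923) - 167/4 = -21802 - 167/4 = -87375/4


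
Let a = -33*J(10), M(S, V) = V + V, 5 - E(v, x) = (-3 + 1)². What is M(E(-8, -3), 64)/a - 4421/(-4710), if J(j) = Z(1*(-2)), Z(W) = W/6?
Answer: 651511/51810 ≈ 12.575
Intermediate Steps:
Z(W) = W/6 (Z(W) = W*(⅙) = W/6)
J(j) = -⅓ (J(j) = (1*(-2))/6 = (⅙)*(-2) = -⅓)
E(v, x) = 1 (E(v, x) = 5 - (-3 + 1)² = 5 - 1*(-2)² = 5 - 1*4 = 5 - 4 = 1)
M(S, V) = 2*V
a = 11 (a = -33*(-⅓) = 11)
M(E(-8, -3), 64)/a - 4421/(-4710) = (2*64)/11 - 4421/(-4710) = 128*(1/11) - 4421*(-1/4710) = 128/11 + 4421/4710 = 651511/51810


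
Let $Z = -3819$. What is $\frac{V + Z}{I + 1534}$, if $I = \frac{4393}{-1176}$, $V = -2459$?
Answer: $- \frac{7382928}{1799591} \approx -4.1026$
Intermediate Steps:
$I = - \frac{4393}{1176}$ ($I = 4393 \left(- \frac{1}{1176}\right) = - \frac{4393}{1176} \approx -3.7355$)
$\frac{V + Z}{I + 1534} = \frac{-2459 - 3819}{- \frac{4393}{1176} + 1534} = - \frac{6278}{\frac{1799591}{1176}} = \left(-6278\right) \frac{1176}{1799591} = - \frac{7382928}{1799591}$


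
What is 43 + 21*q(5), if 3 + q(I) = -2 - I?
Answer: -167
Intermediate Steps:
q(I) = -5 - I (q(I) = -3 + (-2 - I) = -5 - I)
43 + 21*q(5) = 43 + 21*(-5 - 1*5) = 43 + 21*(-5 - 5) = 43 + 21*(-10) = 43 - 210 = -167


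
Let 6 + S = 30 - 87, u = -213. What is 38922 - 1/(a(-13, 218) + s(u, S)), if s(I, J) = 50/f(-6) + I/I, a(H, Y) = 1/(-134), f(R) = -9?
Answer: 214188972/5503 ≈ 38922.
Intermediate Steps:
S = -63 (S = -6 + (30 - 87) = -6 - 57 = -63)
a(H, Y) = -1/134
s(I, J) = -41/9 (s(I, J) = 50/(-9) + I/I = 50*(-1/9) + 1 = -50/9 + 1 = -41/9)
38922 - 1/(a(-13, 218) + s(u, S)) = 38922 - 1/(-1/134 - 41/9) = 38922 - 1/(-5503/1206) = 38922 - 1*(-1206/5503) = 38922 + 1206/5503 = 214188972/5503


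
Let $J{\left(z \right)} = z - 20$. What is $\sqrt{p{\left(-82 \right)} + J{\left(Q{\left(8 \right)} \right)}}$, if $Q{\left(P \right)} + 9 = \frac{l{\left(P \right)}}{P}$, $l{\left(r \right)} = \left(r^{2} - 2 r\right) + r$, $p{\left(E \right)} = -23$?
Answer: $3 i \sqrt{5} \approx 6.7082 i$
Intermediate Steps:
$l{\left(r \right)} = r^{2} - r$
$Q{\left(P \right)} = -10 + P$ ($Q{\left(P \right)} = -9 + \frac{P \left(-1 + P\right)}{P} = -9 + \left(-1 + P\right) = -10 + P$)
$J{\left(z \right)} = -20 + z$ ($J{\left(z \right)} = z - 20 = -20 + z$)
$\sqrt{p{\left(-82 \right)} + J{\left(Q{\left(8 \right)} \right)}} = \sqrt{-23 + \left(-20 + \left(-10 + 8\right)\right)} = \sqrt{-23 - 22} = \sqrt{-45} = 3 i \sqrt{5}$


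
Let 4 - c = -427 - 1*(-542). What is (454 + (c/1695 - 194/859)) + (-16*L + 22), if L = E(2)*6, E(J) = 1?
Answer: 184285907/485335 ≈ 379.71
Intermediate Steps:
c = -111 (c = 4 - (-427 - 1*(-542)) = 4 - (-427 + 542) = 4 - 1*115 = 4 - 115 = -111)
L = 6 (L = 1*6 = 6)
(454 + (c/1695 - 194/859)) + (-16*L + 22) = (454 + (-111/1695 - 194/859)) + (-16*6 + 22) = (454 + (-111*1/1695 - 194*1/859)) + (-96 + 22) = (454 + (-37/565 - 194/859)) - 74 = (454 - 141393/485335) - 74 = 220200697/485335 - 74 = 184285907/485335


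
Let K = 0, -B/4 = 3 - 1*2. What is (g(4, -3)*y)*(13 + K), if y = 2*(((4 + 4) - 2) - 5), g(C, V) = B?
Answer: -104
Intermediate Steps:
B = -4 (B = -4*(3 - 1*2) = -4*(3 - 2) = -4*1 = -4)
g(C, V) = -4
y = 2 (y = 2*((8 - 2) - 5) = 2*(6 - 5) = 2*1 = 2)
(g(4, -3)*y)*(13 + K) = (-4*2)*(13 + 0) = -8*13 = -104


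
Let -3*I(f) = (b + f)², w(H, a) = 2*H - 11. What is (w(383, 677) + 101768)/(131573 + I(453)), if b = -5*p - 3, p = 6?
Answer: 102523/72773 ≈ 1.4088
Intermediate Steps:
b = -33 (b = -5*6 - 3 = -30 - 3 = -33)
w(H, a) = -11 + 2*H
I(f) = -(-33 + f)²/3
(w(383, 677) + 101768)/(131573 + I(453)) = ((-11 + 2*383) + 101768)/(131573 - (-33 + 453)²/3) = ((-11 + 766) + 101768)/(131573 - ⅓*420²) = (755 + 101768)/(131573 - ⅓*176400) = 102523/(131573 - 58800) = 102523/72773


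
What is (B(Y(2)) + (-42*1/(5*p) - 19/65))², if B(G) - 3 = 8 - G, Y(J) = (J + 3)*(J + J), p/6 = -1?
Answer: 263169/4225 ≈ 62.289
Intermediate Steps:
p = -6 (p = 6*(-1) = -6)
Y(J) = 2*J*(3 + J) (Y(J) = (3 + J)*(2*J) = 2*J*(3 + J))
B(G) = 11 - G (B(G) = 3 + (8 - G) = 11 - G)
(B(Y(2)) + (-42*1/(5*p) - 19/65))² = ((11 - 2*2*(3 + 2)) + (-42/((-6*5)) - 19/65))² = ((11 - 2*2*5) + (-42/(-30) - 19*1/65))² = ((11 - 1*20) + (-42*(-1/30) - 19/65))² = ((11 - 20) + (7/5 - 19/65))² = (-9 + 72/65)² = (-513/65)² = 263169/4225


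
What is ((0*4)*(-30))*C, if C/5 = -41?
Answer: 0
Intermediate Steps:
C = -205 (C = 5*(-41) = -205)
((0*4)*(-30))*C = ((0*4)*(-30))*(-205) = (0*(-30))*(-205) = 0*(-205) = 0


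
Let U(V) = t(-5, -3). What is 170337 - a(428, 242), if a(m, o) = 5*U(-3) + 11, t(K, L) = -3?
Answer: 170341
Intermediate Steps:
U(V) = -3
a(m, o) = -4 (a(m, o) = 5*(-3) + 11 = -15 + 11 = -4)
170337 - a(428, 242) = 170337 - 1*(-4) = 170337 + 4 = 170341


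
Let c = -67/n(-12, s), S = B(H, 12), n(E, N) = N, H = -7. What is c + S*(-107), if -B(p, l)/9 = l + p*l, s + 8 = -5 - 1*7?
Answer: -1386653/20 ≈ -69333.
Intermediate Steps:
s = -20 (s = -8 + (-5 - 1*7) = -8 + (-5 - 7) = -8 - 12 = -20)
B(p, l) = -9*l - 9*l*p (B(p, l) = -9*(l + p*l) = -9*(l + l*p) = -9*l - 9*l*p)
S = 648 (S = -9*12*(1 - 7) = -9*12*(-6) = 648)
c = 67/20 (c = -67/(-20) = -67*(-1/20) = 67/20 ≈ 3.3500)
c + S*(-107) = 67/20 + 648*(-107) = 67/20 - 69336 = -1386653/20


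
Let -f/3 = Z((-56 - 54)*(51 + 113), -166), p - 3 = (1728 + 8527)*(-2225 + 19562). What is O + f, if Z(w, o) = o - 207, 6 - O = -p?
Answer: 177792063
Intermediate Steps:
p = 177790938 (p = 3 + (1728 + 8527)*(-2225 + 19562) = 3 + 10255*17337 = 3 + 177790935 = 177790938)
O = 177790944 (O = 6 - (-1)*177790938 = 6 - 1*(-177790938) = 6 + 177790938 = 177790944)
Z(w, o) = -207 + o
f = 1119 (f = -3*(-207 - 166) = -3*(-373) = 1119)
O + f = 177790944 + 1119 = 177792063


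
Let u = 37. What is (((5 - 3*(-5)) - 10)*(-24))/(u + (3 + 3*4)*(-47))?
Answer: 60/167 ≈ 0.35928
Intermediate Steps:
(((5 - 3*(-5)) - 10)*(-24))/(u + (3 + 3*4)*(-47)) = (((5 - 3*(-5)) - 10)*(-24))/(37 + (3 + 3*4)*(-47)) = (((5 + 15) - 10)*(-24))/(37 + (3 + 12)*(-47)) = ((20 - 10)*(-24))/(37 + 15*(-47)) = (10*(-24))/(37 - 705) = -240/(-668) = -240*(-1/668) = 60/167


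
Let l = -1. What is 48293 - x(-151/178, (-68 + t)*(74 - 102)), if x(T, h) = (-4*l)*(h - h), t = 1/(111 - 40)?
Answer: 48293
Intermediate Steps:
t = 1/71 ≈ 0.014085
x(T, h) = 0 (x(T, h) = (-4*(-1))*(h - h) = 4*0 = 0)
48293 - x(-151/178, (-68 + t)*(74 - 102)) = 48293 - 1*0 = 48293 + 0 = 48293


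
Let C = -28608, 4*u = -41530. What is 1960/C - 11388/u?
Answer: 76359551/74255640 ≈ 1.0283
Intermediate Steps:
u = -20765/2 (u = (1/4)*(-41530) = -20765/2 ≈ -10383.)
1960/C - 11388/u = 1960/(-28608) - 11388/(-20765/2) = 1960*(-1/28608) - 11388*(-2/20765) = -245/3576 + 22776/20765 = 76359551/74255640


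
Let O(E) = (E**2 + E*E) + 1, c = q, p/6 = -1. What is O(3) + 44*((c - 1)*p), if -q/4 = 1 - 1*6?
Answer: -4997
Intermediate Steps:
p = -6 (p = 6*(-1) = -6)
q = 20 (q = -4*(1 - 1*6) = -4*(1 - 6) = -4*(-5) = 20)
c = 20
O(E) = 1 + 2*E**2 (O(E) = (E**2 + E**2) + 1 = 2*E**2 + 1 = 1 + 2*E**2)
O(3) + 44*((c - 1)*p) = (1 + 2*3**2) + 44*((20 - 1)*(-6)) = (1 + 2*9) + 44*(19*(-6)) = (1 + 18) + 44*(-114) = 19 - 5016 = -4997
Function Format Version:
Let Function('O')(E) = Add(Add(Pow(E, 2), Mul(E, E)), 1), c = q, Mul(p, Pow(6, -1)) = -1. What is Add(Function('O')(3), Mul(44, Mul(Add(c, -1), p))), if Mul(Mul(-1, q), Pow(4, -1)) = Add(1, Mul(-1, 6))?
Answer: -4997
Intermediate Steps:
p = -6 (p = Mul(6, -1) = -6)
q = 20 (q = Mul(-4, Add(1, Mul(-1, 6))) = Mul(-4, Add(1, -6)) = Mul(-4, -5) = 20)
c = 20
Function('O')(E) = Add(1, Mul(2, Pow(E, 2))) (Function('O')(E) = Add(Add(Pow(E, 2), Pow(E, 2)), 1) = Add(Mul(2, Pow(E, 2)), 1) = Add(1, Mul(2, Pow(E, 2))))
Add(Function('O')(3), Mul(44, Mul(Add(c, -1), p))) = Add(Add(1, Mul(2, Pow(3, 2))), Mul(44, Mul(Add(20, -1), -6))) = Add(Add(1, Mul(2, 9)), Mul(44, Mul(19, -6))) = Add(Add(1, 18), Mul(44, -114)) = Add(19, -5016) = -4997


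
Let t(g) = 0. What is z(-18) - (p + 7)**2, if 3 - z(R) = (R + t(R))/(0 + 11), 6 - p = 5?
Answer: -653/11 ≈ -59.364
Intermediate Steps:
p = 1 (p = 6 - 1*5 = 6 - 5 = 1)
z(R) = 3 - R/11 (z(R) = 3 - (R + 0)/(0 + 11) = 3 - R/11)
z(-18) - (p + 7)**2 = (3 - 1/11*(-18)) - (1 + 7)**2 = (3 + 18/11) - 1*8**2 = 51/11 - 1*64 = 51/11 - 64 = -653/11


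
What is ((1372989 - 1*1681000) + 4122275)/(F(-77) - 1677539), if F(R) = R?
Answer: -476783/209702 ≈ -2.2736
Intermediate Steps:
((1372989 - 1*1681000) + 4122275)/(F(-77) - 1677539) = ((1372989 - 1*1681000) + 4122275)/(-77 - 1677539) = ((1372989 - 1681000) + 4122275)/(-1677616) = (-308011 + 4122275)*(-1/1677616) = 3814264*(-1/1677616) = -476783/209702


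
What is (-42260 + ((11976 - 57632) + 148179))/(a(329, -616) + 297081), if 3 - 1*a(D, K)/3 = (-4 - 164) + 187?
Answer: 60263/297033 ≈ 0.20288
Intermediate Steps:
a(D, K) = -48 (a(D, K) = 9 - 3*((-4 - 164) + 187) = 9 - 3*(-168 + 187) = 9 - 3*19 = 9 - 57 = -48)
(-42260 + ((11976 - 57632) + 148179))/(a(329, -616) + 297081) = (-42260 + ((11976 - 57632) + 148179))/(-48 + 297081) = (-42260 + (-45656 + 148179))/297033 = (-42260 + 102523)*(1/297033) = 60263*(1/297033) = 60263/297033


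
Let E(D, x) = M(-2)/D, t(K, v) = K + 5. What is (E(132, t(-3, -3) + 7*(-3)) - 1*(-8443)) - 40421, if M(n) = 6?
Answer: -703515/22 ≈ -31978.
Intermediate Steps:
t(K, v) = 5 + K
E(D, x) = 6/D
(E(132, t(-3, -3) + 7*(-3)) - 1*(-8443)) - 40421 = (6/132 - 1*(-8443)) - 40421 = (6*(1/132) + 8443) - 40421 = (1/22 + 8443) - 40421 = 185747/22 - 40421 = -703515/22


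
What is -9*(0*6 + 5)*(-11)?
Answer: 495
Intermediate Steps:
-9*(0*6 + 5)*(-11) = -9*(0 + 5)*(-11) = -9*5*(-11) = -45*(-11) = 495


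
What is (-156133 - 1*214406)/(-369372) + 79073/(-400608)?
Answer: 92861009/115244064 ≈ 0.80578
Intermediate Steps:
(-156133 - 1*214406)/(-369372) + 79073/(-400608) = (-156133 - 214406)*(-1/369372) + 79073*(-1/400608) = -370539*(-1/369372) - 739/3744 = 123513/123124 - 739/3744 = 92861009/115244064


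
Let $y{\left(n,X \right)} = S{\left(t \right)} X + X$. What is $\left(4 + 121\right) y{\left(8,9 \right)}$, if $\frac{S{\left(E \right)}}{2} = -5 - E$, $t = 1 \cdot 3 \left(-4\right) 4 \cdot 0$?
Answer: $-10125$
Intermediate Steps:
$t = 0$ ($t = 3 \left(-4\right) 4 \cdot 0 = \left(-12\right) 4 \cdot 0 = \left(-48\right) 0 = 0$)
$S{\left(E \right)} = -10 - 2 E$ ($S{\left(E \right)} = 2 \left(-5 - E\right) = -10 - 2 E$)
$y{\left(n,X \right)} = - 9 X$ ($y{\left(n,X \right)} = \left(-10 - 0\right) X + X = \left(-10 + 0\right) X + X = - 10 X + X = - 9 X$)
$\left(4 + 121\right) y{\left(8,9 \right)} = \left(4 + 121\right) \left(\left(-9\right) 9\right) = 125 \left(-81\right) = -10125$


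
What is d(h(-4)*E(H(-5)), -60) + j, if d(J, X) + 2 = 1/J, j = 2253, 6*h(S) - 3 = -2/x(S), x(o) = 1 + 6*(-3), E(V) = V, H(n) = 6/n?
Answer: 119218/53 ≈ 2249.4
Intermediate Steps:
x(o) = -17 (x(o) = 1 - 18 = -17)
h(S) = 53/102 (h(S) = ½ + (-2/(-17))/6 = ½ + (-2*(-1/17))/6 = ½ + (⅙)*(2/17) = ½ + 1/51 = 53/102)
d(J, X) = -2 + 1/J
d(h(-4)*E(H(-5)), -60) + j = (-2 + 1/(53*(6/(-5))/102)) + 2253 = (-2 + 1/(53*(6*(-⅕))/102)) + 2253 = (-2 + 1/((53/102)*(-6/5))) + 2253 = (-2 + 1/(-53/85)) + 2253 = (-2 - 85/53) + 2253 = -191/53 + 2253 = 119218/53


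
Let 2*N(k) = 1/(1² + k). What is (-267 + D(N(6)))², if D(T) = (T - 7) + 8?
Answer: 13860729/196 ≈ 70718.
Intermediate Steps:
N(k) = 1/(2*(1 + k)) (N(k) = 1/(2*(1² + k)) = 1/(2*(1 + k)))
D(T) = 1 + T (D(T) = (-7 + T) + 8 = 1 + T)
(-267 + D(N(6)))² = (-267 + (1 + 1/(2*(1 + 6))))² = (-267 + (1 + (½)/7))² = (-267 + (1 + (½)*(⅐)))² = (-267 + (1 + 1/14))² = (-267 + 15/14)² = (-3723/14)² = 13860729/196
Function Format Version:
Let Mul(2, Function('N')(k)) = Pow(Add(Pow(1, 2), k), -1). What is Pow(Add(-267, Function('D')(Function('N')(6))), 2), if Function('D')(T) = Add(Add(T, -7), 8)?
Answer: Rational(13860729, 196) ≈ 70718.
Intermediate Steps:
Function('N')(k) = Mul(Rational(1, 2), Pow(Add(1, k), -1)) (Function('N')(k) = Mul(Rational(1, 2), Pow(Add(Pow(1, 2), k), -1)) = Mul(Rational(1, 2), Pow(Add(1, k), -1)))
Function('D')(T) = Add(1, T) (Function('D')(T) = Add(Add(-7, T), 8) = Add(1, T))
Pow(Add(-267, Function('D')(Function('N')(6))), 2) = Pow(Add(-267, Add(1, Mul(Rational(1, 2), Pow(Add(1, 6), -1)))), 2) = Pow(Add(-267, Add(1, Mul(Rational(1, 2), Pow(7, -1)))), 2) = Pow(Add(-267, Add(1, Mul(Rational(1, 2), Rational(1, 7)))), 2) = Pow(Add(-267, Add(1, Rational(1, 14))), 2) = Pow(Add(-267, Rational(15, 14)), 2) = Pow(Rational(-3723, 14), 2) = Rational(13860729, 196)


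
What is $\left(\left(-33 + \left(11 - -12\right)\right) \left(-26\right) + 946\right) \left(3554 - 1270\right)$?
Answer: $2754504$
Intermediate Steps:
$\left(\left(-33 + \left(11 - -12\right)\right) \left(-26\right) + 946\right) \left(3554 - 1270\right) = \left(\left(-33 + \left(11 + 12\right)\right) \left(-26\right) + 946\right) 2284 = \left(\left(-33 + 23\right) \left(-26\right) + 946\right) 2284 = \left(\left(-10\right) \left(-26\right) + 946\right) 2284 = \left(260 + 946\right) 2284 = 1206 \cdot 2284 = 2754504$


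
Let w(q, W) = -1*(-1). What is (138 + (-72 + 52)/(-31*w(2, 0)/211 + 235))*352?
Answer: 1202824832/24777 ≈ 48546.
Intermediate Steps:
w(q, W) = 1
(138 + (-72 + 52)/(-31*w(2, 0)/211 + 235))*352 = (138 + (-72 + 52)/(-31*1/211 + 235))*352 = (138 - 20/(-31*1/211 + 235))*352 = (138 - 20/(-31/211 + 235))*352 = (138 - 20/49554/211)*352 = (138 - 20*211/49554)*352 = (138 - 2110/24777)*352 = (3417116/24777)*352 = 1202824832/24777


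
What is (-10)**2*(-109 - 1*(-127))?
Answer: 1800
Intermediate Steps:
(-10)**2*(-109 - 1*(-127)) = 100*(-109 + 127) = 100*18 = 1800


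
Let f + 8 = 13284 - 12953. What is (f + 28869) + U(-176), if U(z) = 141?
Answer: 29333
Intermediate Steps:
f = 323 (f = -8 + (13284 - 12953) = -8 + 331 = 323)
(f + 28869) + U(-176) = (323 + 28869) + 141 = 29192 + 141 = 29333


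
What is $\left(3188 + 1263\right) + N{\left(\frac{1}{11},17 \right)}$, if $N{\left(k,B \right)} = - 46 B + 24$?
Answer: $3693$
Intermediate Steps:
$N{\left(k,B \right)} = 24 - 46 B$
$\left(3188 + 1263\right) + N{\left(\frac{1}{11},17 \right)} = \left(3188 + 1263\right) + \left(24 - 782\right) = 4451 + \left(24 - 782\right) = 4451 - 758 = 3693$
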